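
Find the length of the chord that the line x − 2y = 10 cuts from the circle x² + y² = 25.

2√5

Express y = (−10 + x)/2 and substitute into the circle:
5x² − 20x = 0  ⟹  x² − 4x = 0
x = 4 or x = 0, giving (4, −3) and (0, −5).
Chord length = distance between (4, −3) and (0, −5) = √20 = 2√5.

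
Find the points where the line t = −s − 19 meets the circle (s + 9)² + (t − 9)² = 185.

(−20, 1) and (−17, −2)

Substitute t = −s − 19:
2s² + 74s + 680 = 0  ⟹  s² + 37s + 340 = 0
s = −17 or s = −20, giving (−17, −2) and (−20, 1).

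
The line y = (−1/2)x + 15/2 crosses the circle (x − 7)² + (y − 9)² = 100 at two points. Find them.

(−3, 9) and (13, 1)

From the line, y = (15 − x)/2. Substituting:
5x² − 50x − 195 = 0  ⟹  x² − 10x − 39 = 0
x = 13 or x = −3, giving (13, 1) and (−3, 9).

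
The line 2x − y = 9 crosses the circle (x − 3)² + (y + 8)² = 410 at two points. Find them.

From the line, y = 2x − 9. Substituting:
5x² − 10x − 400 = 0  ⟹  x² − 2x − 80 = 0
x = 10 or x = −8, giving (10, 11) and (−8, −25).

(−8, −25) and (10, 11)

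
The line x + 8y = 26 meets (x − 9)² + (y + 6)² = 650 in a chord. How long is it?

From the line, y = (26 − x)/8. Substituting:
65x² − 1300x − 30940 = 0  ⟹  x² − 20x − 476 = 0
x = 34 or x = −14, giving (34, −1) and (−14, 5).
|(34, −1) − (−14, 5)| = √((48)² + (−6)²) = 6√65.

6√65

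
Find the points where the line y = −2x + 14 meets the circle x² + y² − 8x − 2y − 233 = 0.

(−1, 16) and (13, −12)

Express y = −2x + 14 and substitute into the circle:
5x² − 60x − 65 = 0  ⟹  x² − 12x − 13 = 0
x = 13 or x = −1, giving (13, −12) and (−1, 16).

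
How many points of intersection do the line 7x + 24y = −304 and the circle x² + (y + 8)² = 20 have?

d² = (7·0 + 24·(−8) − (−304))²/625 = 12544/625; r² = 20.
Since d² > r², the line lies outside the circle.

0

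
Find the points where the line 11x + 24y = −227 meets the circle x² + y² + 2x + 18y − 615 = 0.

(−25, 2) and (23, −20)

Express y = (−227 − 11x)/24 and substitute into the circle:
697x² + 1394x − 400775 = 0  ⟹  x² + 2x − 575 = 0
x = 23 or x = −25, giving (23, −20) and (−25, 2).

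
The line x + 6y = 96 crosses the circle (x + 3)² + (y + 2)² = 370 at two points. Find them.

(−6, 17) and (6, 15)

Express y = (96 − x)/6 and substitute into the circle:
37x² − 1332 = 0  ⟹  x² − 36 = 0
x = 6 or x = −6, giving (6, 15) and (−6, 17).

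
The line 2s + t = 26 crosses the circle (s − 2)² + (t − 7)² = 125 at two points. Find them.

Substitute t = −2s + 26:
5s² − 80s + 240 = 0  ⟹  s² − 16s + 48 = 0
s = 12 or s = 4, giving (12, 2) and (4, 18).

(4, 18) and (12, 2)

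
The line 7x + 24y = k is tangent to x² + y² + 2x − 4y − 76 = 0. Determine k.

For a tangent, require d(centre, line) = r = 9.
|7·(−1) + 24·2 − k| / √625 = 9
|k − (41)| = 9·25, so k = 266 or k = −184.

k = −184 or k = 266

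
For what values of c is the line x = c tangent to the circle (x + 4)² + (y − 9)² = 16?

c = −8 or c = 0

The line touches the circle iff its distance from (−4, 9) is 4:
|1·(−4) + 0·9 − c| / √1 = 4
|c − (−4)| = 4, so c = 0 or c = −8.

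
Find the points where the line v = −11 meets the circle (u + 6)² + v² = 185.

(−14, −11) and (2, −11)

Express v = −11 and substitute into the circle:
u² + 12u − 28 = 0
u = 2 or u = −14, giving (2, −11) and (−14, −11).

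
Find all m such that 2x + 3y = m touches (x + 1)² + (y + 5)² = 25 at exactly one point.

m = −17 ± 5√13

Tangency holds when the distance from the centre (−1, −5) to the line equals the radius 5:
|2·(−1) + 3·(−5) − m| / √13 = 5
|m − (−17)| = 5√13.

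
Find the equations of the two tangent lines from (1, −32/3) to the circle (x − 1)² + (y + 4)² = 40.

x + 3y = −31 and x − 3y = 33

Let a tangent through (1, −32/3) have slope m. Its distance from (1, −4) must equal 2√10:
[m·(0) − (20/3)]² = 40(m² + 1)
9m² − 1 = 0, so m = −1/3 or m = 1/3.
Through (1, −32/3) these give x + 3y = −31 and x − 3y = 33.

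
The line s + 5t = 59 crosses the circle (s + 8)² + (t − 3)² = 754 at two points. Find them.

(−31, 18) and (19, 8)

Express t = (59 − s)/5 and substitute into the circle:
26s² + 312s − 15314 = 0  ⟹  s² + 12s − 589 = 0
s = 19 or s = −31, giving (19, 8) and (−31, 18).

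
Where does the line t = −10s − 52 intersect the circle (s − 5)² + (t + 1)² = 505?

(−7, 18) and (−3, −22)

From the line, t = −10s − 52. Substituting:
101s² + 1010s + 2121 = 0  ⟹  s² + 10s + 21 = 0
s = −3 or s = −7, giving (−3, −22) and (−7, 18).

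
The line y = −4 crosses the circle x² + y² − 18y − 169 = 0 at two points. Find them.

(−9, −4) and (9, −4)

Express y = −4 and substitute into the circle:
x² − 81 = 0
x = 9 or x = −9, giving (9, −4) and (−9, −4).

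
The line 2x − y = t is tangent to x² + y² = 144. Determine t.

t = ±12√5

For a tangent, require d(centre, line) = r = 12.
|2·0 − 1·0 − t| / √5 = 12
|t| = 12√5.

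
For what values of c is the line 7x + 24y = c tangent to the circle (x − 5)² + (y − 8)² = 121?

c = −48 or c = 502

The line touches the circle iff its distance from (5, 8) is 11:
|7·5 + 24·8 − c| / √625 = 11
|c − (227)| = 11·25, so c = 502 or c = −48.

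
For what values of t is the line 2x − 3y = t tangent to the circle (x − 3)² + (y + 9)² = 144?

Tangency holds when the distance from the centre (3, −9) to the line equals the radius 12:
|2·3 − 3·(−9) − t| / √13 = 12
|t − (33)| = 12√13.

t = 33 ± 12√13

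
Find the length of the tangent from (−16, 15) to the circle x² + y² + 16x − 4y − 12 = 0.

3√17

Centre (−8, 2), r² = 80. |PO|² = (−8)² + (13)² = 233.
The tangent meets the radius at right angles, so tangent² = |PO|² − r² = 233 − 80 = 153.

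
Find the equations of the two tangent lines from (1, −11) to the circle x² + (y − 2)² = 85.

Let a tangent through (1, −11) have slope m. Its distance from (0, 2) must equal √85:
(−1m − (13))² = 85(m² + 1)
42m² − 13m − 42 = 0, so m = 7/6 or m = −6/7.
Through (1, −11) these give 7x − 6y = 73 and 6x + 7y = −71.

7x − 6y = 73 and 6x + 7y = −71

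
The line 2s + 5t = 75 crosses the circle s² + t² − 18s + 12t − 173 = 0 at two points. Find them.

(10, 11) and (20, 7)

Express t = (75 − 2s)/5 and substitute into the circle:
29s² − 870s + 5800 = 0  ⟹  s² − 30s + 200 = 0
s = 20 or s = 10, giving (20, 7) and (10, 11).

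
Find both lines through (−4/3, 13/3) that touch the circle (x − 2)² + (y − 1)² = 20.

Write the tangent as mx − y + (13/3 − m·(−4/3)) = 0 and set its distance from the centre to 2√5:
[m·(10/3) − (−10/3)]² = 20(m² + 1)
2m² − 5m + 2 = 0, so m = 2 or m = 1/2.
Through (−4/3, 13/3) these give 2x − y = −7 and x − 2y = −10.

2x − y = −7 and x − 2y = −10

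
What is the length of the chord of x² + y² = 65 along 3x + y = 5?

5√10

Substitute y = −3x + 5:
10x² − 30x − 40 = 0  ⟹  x² − 3x − 4 = 0
x = 4 or x = −1, giving (4, −7) and (−1, 8).
Chord length = distance between (4, −7) and (−1, 8) = √250 = 5√10.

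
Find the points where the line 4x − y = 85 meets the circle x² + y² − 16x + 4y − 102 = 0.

(19, −9) and (21, −1)

Substitute y = 4x − 85:
17x² − 680x + 6783 = 0  ⟹  x² − 40x + 399 = 0
x = 21 or x = 19, giving (21, −1) and (19, −9).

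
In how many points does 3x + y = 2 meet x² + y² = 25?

d² = (3·0 + 1·0 − (2))²/10 = 2/5; r² = 25.
Since d² < r², the line cuts the circle twice.

2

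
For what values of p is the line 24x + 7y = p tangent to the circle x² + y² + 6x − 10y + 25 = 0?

p = −112 or p = 38

The line touches the circle iff its distance from (−3, 5) is 3:
|24·(−3) + 7·5 − p| / √625 = 3
|p − (−37)| = 3·25, so p = 38 or p = −112.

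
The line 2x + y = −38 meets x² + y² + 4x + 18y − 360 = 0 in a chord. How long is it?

Substitute y = −2x − 38:
5x² + 120x + 400 = 0  ⟹  x² + 24x + 80 = 0
x = −4 or x = −20, giving (−4, −30) and (−20, 2).
|(−4, −30) − (−20, 2)| = √((16)² + (−32)²) = 16√5.

16√5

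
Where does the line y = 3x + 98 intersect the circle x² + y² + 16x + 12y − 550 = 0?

Express y = 3x + 98 and substitute into the circle:
10x² + 640x + 10230 = 0  ⟹  x² + 64x + 1023 = 0
x = −31 or x = −33, giving (−31, 5) and (−33, −1).

(−33, −1) and (−31, 5)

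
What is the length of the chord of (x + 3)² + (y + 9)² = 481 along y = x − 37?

The distance from (−3, −9) to the line is 31/√2, and r² = 481.
Chord = 2√(r² − d²) = 2·√(1/2) = √2.

√2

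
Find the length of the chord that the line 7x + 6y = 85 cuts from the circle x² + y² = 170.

2√85

Centre (0, 0), r² = 170. Perpendicular distance d from centre to line = |−85| / √85 = 85/√85.
Half the chord is √(r² − d²) = √(85), so the full chord is 2√85.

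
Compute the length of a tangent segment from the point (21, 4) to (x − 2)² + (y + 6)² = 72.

Centre (2, −6), r² = 72. |PO|² = (19)² + (10)² = 461.
The tangent meets the radius at right angles, so tangent² = |PO|² − r² = 461 − 72 = 389.

√389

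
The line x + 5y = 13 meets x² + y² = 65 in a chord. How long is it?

Express y = (13 − x)/5 and substitute into the circle:
26x² − 26x − 1456 = 0  ⟹  x² − x − 56 = 0
x = 8 or x = −7, giving (8, 1) and (−7, 4).
|(8, 1) − (−7, 4)| = √((15)² + (−3)²) = 3√26.

3√26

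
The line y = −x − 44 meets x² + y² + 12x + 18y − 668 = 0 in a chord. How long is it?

27√2

Express y = −x − 44 and substitute into the circle:
2x² + 82x + 476 = 0  ⟹  x² + 41x + 238 = 0
x = −7 or x = −34, giving (−7, −37) and (−34, −10).
Chord length = distance between (−7, −37) and (−34, −10) = √1458 = 27√2.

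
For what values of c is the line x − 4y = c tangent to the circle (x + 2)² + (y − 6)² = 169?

c = −26 ± 13√17

For a tangent, require d(centre, line) = r = 13.
|1·(−2) − 4·6 − c| / √17 = 13
|c − (−26)| = 13√17.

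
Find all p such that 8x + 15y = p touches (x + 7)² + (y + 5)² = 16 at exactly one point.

p = −199 or p = −63

Tangency holds when the distance from the centre (−7, −5) to the line equals the radius 4:
|8·(−7) + 15·(−5) − p| / √289 = 4
|p − (−131)| = 4·17, so p = −63 or p = −199.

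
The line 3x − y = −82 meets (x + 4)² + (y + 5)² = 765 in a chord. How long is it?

9√10

Centre (−4, −5), r² = 765. Perpendicular distance d from centre to line = |75| / √10 = 75/√10.
Chord = 2√(r² − d²) = 2·√(405/2) = 9√10.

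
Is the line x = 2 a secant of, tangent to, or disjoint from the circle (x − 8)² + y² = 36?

tangent

Substituting the line into the circle gives y² = 0.
Δ = 0 − 0 = 0.
A repeated root: the line is tangent.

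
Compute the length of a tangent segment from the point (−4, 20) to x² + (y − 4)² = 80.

8√3

With centre O = (0, 4), |OP|² = 272 and r² = 80.
By the tangent–radius right angle, tangent length = √(|PO|² − r²) = √192 = 8√3.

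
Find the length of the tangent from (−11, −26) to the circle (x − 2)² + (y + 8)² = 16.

The centre is (2, −8) and r = 4. The square of the distance from P to the centre is 169 + 324 = 493.
The tangent meets the radius at right angles, so tangent² = |PO|² − r² = 493 − 16 = 477.

3√53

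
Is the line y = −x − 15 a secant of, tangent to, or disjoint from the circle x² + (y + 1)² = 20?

Substituting the line into the circle gives 2x² + 28x + 176 = 0.
Δ = 784 − 1408 = −624.
No real roots: the line does not meet the circle.

disjoint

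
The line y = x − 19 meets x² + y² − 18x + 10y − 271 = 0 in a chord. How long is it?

27√2

Centre (9, −5), r² = 377. Perpendicular distance d from centre to line = |−5| / √2 = 5/√2.
Half the chord is √(r² − d²) = √(729/2), so the full chord is 27√2.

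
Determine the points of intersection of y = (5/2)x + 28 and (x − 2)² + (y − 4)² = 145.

Express y = (56 + 5x)/2 and substitute into the circle:
29x² + 464x + 1740 = 0  ⟹  x² + 16x + 60 = 0
x = −6 or x = −10, giving (−6, 13) and (−10, 3).

(−10, 3) and (−6, 13)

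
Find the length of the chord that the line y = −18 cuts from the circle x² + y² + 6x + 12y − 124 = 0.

Express y = −18 and substitute into the circle:
x² + 6x − 16 = 0
x = 2 or x = −8, giving (2, −18) and (−8, −18).
|(2, −18) − (−8, −18)| = √((10)² + (0)²) = 10.

10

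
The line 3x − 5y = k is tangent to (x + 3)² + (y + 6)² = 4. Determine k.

The line touches the circle iff its distance from (−3, −6) is 2:
|3·(−3) − 5·(−6) − k| / √34 = 2
|k − (21)| = 2√34.

k = 21 ± 2√34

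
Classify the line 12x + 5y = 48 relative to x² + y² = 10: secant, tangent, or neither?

neither

d² = (12·0 + 5·0 − (48))²/169 = 2304/169; r² = 10.
Since d² > r², the line lies outside the circle.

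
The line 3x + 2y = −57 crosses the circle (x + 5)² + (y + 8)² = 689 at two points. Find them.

Substitute y = (−57 − 3x)/2:
13x² + 286x − 975 = 0  ⟹  x² + 22x − 75 = 0
x = 3 or x = −25, giving (3, −33) and (−25, 9).

(−25, 9) and (3, −33)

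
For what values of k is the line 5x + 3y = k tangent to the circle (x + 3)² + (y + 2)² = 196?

k = −21 ± 14√34

The line touches the circle iff its distance from (−3, −2) is 14:
|5·(−3) + 3·(−2) − k| / √34 = 14
|k − (−21)| = 14√34.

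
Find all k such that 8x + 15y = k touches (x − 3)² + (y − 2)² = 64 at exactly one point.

For a tangent, require d(centre, line) = r = 8.
|8·3 + 15·2 − k| / √289 = 8
|k − (54)| = 8·17, so k = 190 or k = −82.

k = −82 or k = 190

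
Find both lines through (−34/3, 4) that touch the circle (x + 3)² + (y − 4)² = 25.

3x − 4y = −50 and 3x + 4y = −18

A line y − (4) = m(x − (−34/3)) is tangent when its distance from (−3, 4) is 5:
(25/3m − (0))² = 25(m² + 1)
16m² − 9 = 0, so m = 3/4 or m = −3/4.
With m = 3/4: 3x − 4y = −50. With m = −3/4: 3x + 4y = −18.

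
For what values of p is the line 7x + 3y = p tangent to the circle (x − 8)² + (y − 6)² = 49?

The line touches the circle iff its distance from (8, 6) is 7:
|7·8 + 3·6 − p| / √58 = 7
|p − (74)| = 7√58.

p = 74 ± 7√58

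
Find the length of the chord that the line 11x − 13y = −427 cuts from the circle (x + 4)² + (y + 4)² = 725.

√290

Substitute y = (427 + 11x)/13:
290x² + 11890x + 109620 = 0  ⟹  x² + 41x + 378 = 0
x = −14 or x = −27, giving (−14, 21) and (−27, 10).
|(−14, 21) − (−27, 10)| = √((13)² + (11)²) = √290.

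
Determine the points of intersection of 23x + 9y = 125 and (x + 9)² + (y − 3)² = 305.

From the line, y = (125 − 23x)/9. Substituting:
610x² − 3050x − 8540 = 0  ⟹  x² − 5x − 14 = 0
x = 7 or x = −2, giving (7, −4) and (−2, 19).

(−2, 19) and (7, −4)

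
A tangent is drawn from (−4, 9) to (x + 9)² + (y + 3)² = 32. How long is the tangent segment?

√137

The centre is (−9, −3) and r = 4√2. The square of the distance from P to the centre is 25 + 144 = 169.
By the tangent–radius right angle, tangent length = √(|PO|² − r²) = √137.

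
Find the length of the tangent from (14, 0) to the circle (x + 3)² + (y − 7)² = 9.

√329

With centre O = (−3, 7), |OP|² = 338 and r² = 9.
Power of the point: PT² = |PO|² − r² = 329, so PT = √329.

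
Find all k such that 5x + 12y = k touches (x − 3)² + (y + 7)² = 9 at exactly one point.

k = −108 or k = −30

Tangency holds when the distance from the centre (3, −7) to the line equals the radius 3:
|5·3 + 12·(−7) − k| / √169 = 3
|k − (−69)| = 3·13, so k = −30 or k = −108.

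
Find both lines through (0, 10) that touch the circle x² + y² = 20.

2x + y = 10 and 2x − y = −10

Let a tangent through (0, 10) have slope m. Its distance from (0, 0) must equal 2√5:
[m·(0) − (−10)]² = 20(m² + 1)
m² − 4 = 0, so m = −2 or m = 2.
Through (0, 10) these give 2x + y = 10 and 2x − y = −10.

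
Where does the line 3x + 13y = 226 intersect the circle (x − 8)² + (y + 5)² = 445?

(6, 16) and (19, 13)

From the line, y = (226 − 3x)/13. Substituting:
178x² − 4450x + 20292 = 0  ⟹  x² − 25x + 114 = 0
x = 19 or x = 6, giving (19, 13) and (6, 16).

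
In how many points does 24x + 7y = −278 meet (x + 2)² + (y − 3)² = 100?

0

Substituting the line into the circle gives 625x² + 14548x + 84697 = 0.
Discriminant = (14548)² − 4·625·(84697) = −98196 < 0.
No real roots: the line does not meet the circle.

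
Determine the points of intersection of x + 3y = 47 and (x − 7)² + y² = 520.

From the line, y = (47 − x)/3. Substituting:
10x² − 220x − 2030 = 0  ⟹  x² − 22x − 203 = 0
x = 29 or x = −7, giving (29, 6) and (−7, 18).

(−7, 18) and (29, 6)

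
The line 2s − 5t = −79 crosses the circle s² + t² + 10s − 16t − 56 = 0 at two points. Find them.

Express t = (79 + 2s)/5 and substitute into the circle:
29s² + 406s − 1479 = 0  ⟹  s² + 14s − 51 = 0
s = 3 or s = −17, giving (3, 17) and (−17, 9).

(−17, 9) and (3, 17)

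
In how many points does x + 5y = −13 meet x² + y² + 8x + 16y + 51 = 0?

0

Substituting the line into the circle gives 26x² + 146x + 404 = 0.
Δ = 21316 − 42016 = −20700.
No real roots: the line does not meet the circle.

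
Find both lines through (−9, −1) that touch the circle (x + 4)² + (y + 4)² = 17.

4x + y = −37 and x − 4y = −5

Write the tangent as mx − y + (−1 − m·(−9)) = 0 and set its distance from the centre to √17:
[m·(5) − (−3)]² = 17(m² + 1)
4m² + 15m − 4 = 0, so m = −4 or m = 1/4.
Through (−9, −1) these give 4x + y = −37 and x − 4y = −5.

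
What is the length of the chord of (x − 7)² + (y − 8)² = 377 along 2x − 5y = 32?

6√29

Centre (7, 8), r² = 377. Perpendicular distance d from centre to line = |−58| / √29 = 58/√29.
Half the chord is √(r² − d²) = √(261), so the full chord is 6√29.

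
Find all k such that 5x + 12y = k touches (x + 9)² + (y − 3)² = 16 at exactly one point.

The line touches the circle iff its distance from (−9, 3) is 4:
|5·(−9) + 12·3 − k| / √169 = 4
|k − (−9)| = 4·13, so k = 43 or k = −61.

k = −61 or k = 43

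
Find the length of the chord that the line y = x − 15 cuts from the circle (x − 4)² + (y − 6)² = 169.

7√2

The distance from (4, 6) to the line is 17/√2, and r² = 169.
Half the chord is √(r² − d²) = √(49/2), so the full chord is 7√2.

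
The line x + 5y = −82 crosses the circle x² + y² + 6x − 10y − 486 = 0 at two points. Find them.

(−17, −13) and (3, −17)

From the line, y = (−82 − x)/5. Substituting:
26x² + 364x − 1326 = 0  ⟹  x² + 14x − 51 = 0
x = 3 or x = −17, giving (3, −17) and (−17, −13).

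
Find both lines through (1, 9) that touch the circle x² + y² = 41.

Let a tangent through (1, 9) have slope m. Its distance from (0, 0) must equal √41:
[m·(−1) − (−9)]² = 41(m² + 1)
20m² + 9m − 20 = 0, so m = −5/4 or m = 4/5.
Through (1, 9) these give 5x + 4y = 41 and 4x − 5y = −41.

5x + 4y = 41 and 4x − 5y = −41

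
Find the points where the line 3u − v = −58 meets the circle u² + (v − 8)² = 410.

From the line, v = 3u + 58. Substituting:
10u² + 300u + 2090 = 0  ⟹  u² + 30u + 209 = 0
u = −11 or u = −19, giving (−11, 25) and (−19, 1).

(−19, 1) and (−11, 25)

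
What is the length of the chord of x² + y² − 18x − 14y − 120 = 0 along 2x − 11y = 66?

10√5

The distance from (9, 7) to the line is 125/√125, and r² = 250.
Chord = 2√(r² − d²) = 2·√(125) = 10√5.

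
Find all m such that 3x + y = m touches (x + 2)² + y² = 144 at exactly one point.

For a tangent, require d(centre, line) = r = 12.
|3·(−2) + 1·0 − m| / √10 = 12
|m − (−6)| = 12√10.

m = −6 ± 12√10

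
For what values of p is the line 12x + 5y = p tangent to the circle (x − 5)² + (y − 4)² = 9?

The line touches the circle iff its distance from (5, 4) is 3:
|12·5 + 5·4 − p| / √169 = 3
|p − (80)| = 3·13, so p = 119 or p = 41.

p = 41 or p = 119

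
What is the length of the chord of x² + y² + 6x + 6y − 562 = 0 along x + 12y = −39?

Substitute y = (−39 − x)/12:
145x² + 870x − 82215 = 0  ⟹  x² + 6x − 567 = 0
x = 21 or x = −27, giving (21, −5) and (−27, −1).
Chord length = distance between (21, −5) and (−27, −1) = √2320 = 4√145.

4√145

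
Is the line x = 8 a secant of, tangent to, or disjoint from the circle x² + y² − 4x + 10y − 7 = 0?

Substituting the line into the circle gives y² + 10y + 25 = 0.
Discriminant = (10)² − 4·1·(25) = 0.
A repeated root: the line is tangent.

tangent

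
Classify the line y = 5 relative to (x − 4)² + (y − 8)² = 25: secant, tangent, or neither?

Centre (4, 8), r² = 25. Distance² from centre to line = (3)² = 9.
Since d² < r², the line cuts the circle twice.

secant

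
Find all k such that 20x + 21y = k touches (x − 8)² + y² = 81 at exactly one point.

k = −101 or k = 421

For a tangent, require d(centre, line) = r = 9.
|20·8 + 21·0 − k| / √841 = 9
|k − (160)| = 9·29, so k = 421 or k = −101.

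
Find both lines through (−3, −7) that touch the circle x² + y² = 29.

Let a tangent through (−3, −7) have slope m. Its distance from (0, 0) must equal √29:
(3m − (7))² = 29(m² + 1)
10m² + 21m − 10 = 0, so m = 2/5 or m = −5/2.
With m = 2/5: 2x − 5y = 29. With m = −5/2: 5x + 2y = −29.

2x − 5y = 29 and 5x + 2y = −29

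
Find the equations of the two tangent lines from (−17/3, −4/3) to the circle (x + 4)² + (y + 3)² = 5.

Write the tangent as mx − y + (−4/3 − m·(−17/3)) = 0 and set its distance from the centre to √5:
(5/3m − (−5/3))² = 5(m² + 1)
2m² − 5m + 2 = 0, so m = 1/2 or m = 2.
With m = 1/2: x − 2y = −3. With m = 2: 2x − y = −10.

x − 2y = −3 and 2x − y = −10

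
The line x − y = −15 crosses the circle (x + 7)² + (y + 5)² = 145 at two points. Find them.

(−19, −4) and (−8, 7)

Express y = x + 15 and substitute into the circle:
2x² + 54x + 304 = 0  ⟹  x² + 27x + 152 = 0
x = −8 or x = −19, giving (−8, 7) and (−19, −4).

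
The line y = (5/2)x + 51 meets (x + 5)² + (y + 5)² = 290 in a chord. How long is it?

2√29

The distance from (−5, −5) to the line is 87/√29, and r² = 290.
Half the chord is √(r² − d²) = √(29), so the full chord is 2√29.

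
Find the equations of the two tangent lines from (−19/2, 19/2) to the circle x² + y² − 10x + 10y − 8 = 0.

Let a tangent through (−19/2, 19/2) have slope m. Its distance from (5, −5) must equal √58:
[m·(29/2) − (−29/2)]² = 58(m² + 1)
21m² + 58m + 21 = 0, so m = −3/7 or m = −7/3.
Through (−19/2, 19/2) these give 3x + 7y = 38 and 7x + 3y = −38.

3x + 7y = 38 and 7x + 3y = −38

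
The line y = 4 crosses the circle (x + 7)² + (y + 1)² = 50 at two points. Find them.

(−12, 4) and (−2, 4)

From the line, y = 4. Substituting:
x² + 14x + 24 = 0
x = −2 or x = −12, giving (−2, 4) and (−12, 4).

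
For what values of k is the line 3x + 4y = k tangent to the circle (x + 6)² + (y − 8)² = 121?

Tangency holds when the distance from the centre (−6, 8) to the line equals the radius 11:
|3·(−6) + 4·8 − k| / √25 = 11
|k − (14)| = 11·5, so k = 69 or k = −41.

k = −41 or k = 69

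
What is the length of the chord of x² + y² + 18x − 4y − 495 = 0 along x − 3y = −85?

Substitute y = (85 + x)/3:
10x² + 320x + 1750 = 0  ⟹  x² + 32x + 175 = 0
x = −7 or x = −25, giving (−7, 26) and (−25, 20).
|(−7, 26) − (−25, 20)| = √((18)² + (6)²) = 6√10.

6√10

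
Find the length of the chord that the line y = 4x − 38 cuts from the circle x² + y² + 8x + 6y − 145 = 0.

2√17

The distance from (−4, −3) to the line is 51/√17, and r² = 170.
Chord = 2√(r² − d²) = 2·√(17) = 2√17.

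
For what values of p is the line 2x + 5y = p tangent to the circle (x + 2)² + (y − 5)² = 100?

Tangency holds when the distance from the centre (−2, 5) to the line equals the radius 10:
|2·(−2) + 5·5 − p| / √29 = 10
|p − (21)| = 10√29.

p = 21 ± 10√29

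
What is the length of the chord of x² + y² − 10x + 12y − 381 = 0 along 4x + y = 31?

10√17

Centre (5, −6), r² = 442. Perpendicular distance d from centre to line = |−17| / √17 = 17/√17.
Chord = 2√(r² − d²) = 2·√(425) = 10√17.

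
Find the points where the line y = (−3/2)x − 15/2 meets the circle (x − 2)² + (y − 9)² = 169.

(−11, 9) and (−3, −3)

Express y = (−15 − 3x)/2 and substitute into the circle:
13x² + 182x + 429 = 0  ⟹  x² + 14x + 33 = 0
x = −3 or x = −11, giving (−3, −3) and (−11, 9).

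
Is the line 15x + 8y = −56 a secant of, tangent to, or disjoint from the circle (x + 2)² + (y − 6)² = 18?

Centre (−2, 6), r² = 18. Distance² from centre to line = (74)²/289 = 5476/289.
Since d² > r², the line lies outside the circle.

disjoint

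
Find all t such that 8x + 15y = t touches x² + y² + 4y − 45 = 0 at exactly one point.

The line touches the circle iff its distance from (0, −2) is 7:
|8·0 + 15·(−2) − t| / √289 = 7
|t − (−30)| = 7·17, so t = 89 or t = −149.

t = −149 or t = 89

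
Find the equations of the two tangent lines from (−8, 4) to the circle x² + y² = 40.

3x + y = −20 and x − 3y = −20

A line y − (4) = m(x − (−8)) is tangent when its distance from (0, 0) is 2√10:
[m·(8) − (−4)]² = 40(m² + 1)
3m² + 8m − 3 = 0, so m = −3 or m = 1/3.
Through (−8, 4) these give 3x + y = −20 and x − 3y = −20.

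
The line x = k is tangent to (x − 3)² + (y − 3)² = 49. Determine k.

The line touches the circle iff its distance from (3, 3) is 7:
|1·3 + 0·3 − k| / √1 = 7
|k − (3)| = 7, so k = 10 or k = −4.

k = −4 or k = 10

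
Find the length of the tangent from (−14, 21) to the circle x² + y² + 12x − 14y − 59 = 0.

2√29

The centre is (−6, 7) and r = 12. The square of the distance from P to the centre is 64 + 196 = 260.
The tangent meets the radius at right angles, so tangent² = |PO|² − r² = 260 − 144 = 116.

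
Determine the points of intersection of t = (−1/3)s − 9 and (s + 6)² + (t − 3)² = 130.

(−15, −4) and (−3, −8)

From the line, t = (−27 − s)/3. Substituting:
10s² + 180s + 450 = 0  ⟹  s² + 18s + 45 = 0
s = −3 or s = −15, giving (−3, −8) and (−15, −4).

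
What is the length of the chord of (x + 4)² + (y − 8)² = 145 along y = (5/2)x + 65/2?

4√29

Substitute y = (65 + 5x)/2:
29x² + 522x + 1885 = 0  ⟹  x² + 18x + 65 = 0
x = −5 or x = −13, giving (−5, 20) and (−13, 0).
Chord length = distance between (−5, 20) and (−13, 0) = √464 = 4√29.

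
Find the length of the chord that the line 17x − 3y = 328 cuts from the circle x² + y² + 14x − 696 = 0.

Express y = (−328 + 17x)/3 and substitute into the circle:
298x² − 11026x + 101320 = 0  ⟹  x² − 37x + 340 = 0
x = 20 or x = 17, giving (20, 4) and (17, −13).
Chord length = distance between (20, 4) and (17, −13) = √298 = √298.

√298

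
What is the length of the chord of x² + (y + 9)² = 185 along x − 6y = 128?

Substitute y = (−128 + x)/6:
37x² − 148x − 1184 = 0  ⟹  x² − 4x − 32 = 0
x = 8 or x = −4, giving (8, −20) and (−4, −22).
|(8, −20) − (−4, −22)| = √((12)² + (2)²) = 2√37.

2√37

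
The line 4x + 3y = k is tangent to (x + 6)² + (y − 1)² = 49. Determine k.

For a tangent, require d(centre, line) = r = 7.
|4·(−6) + 3·1 − k| / √25 = 7
|k − (−21)| = 7·5, so k = 14 or k = −56.

k = −56 or k = 14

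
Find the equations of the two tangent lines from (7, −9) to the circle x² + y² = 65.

x + 8y = −65 and 8x − y = 65

Write the tangent as mx − y + (−9 − m·(7)) = 0 and set its distance from the centre to √65:
[m·(−7) − (9)]² = 65(m² + 1)
8m² − 63m − 8 = 0, so m = −1/8 or m = 8.
Through (7, −9) these give x + 8y = −65 and 8x − y = 65.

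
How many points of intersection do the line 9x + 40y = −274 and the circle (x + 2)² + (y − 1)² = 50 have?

0

Centre (−2, 1), r² = 50. Distance² from centre to line = (296)²/1681 = 87616/1681.
Since d² > r², the line lies outside the circle.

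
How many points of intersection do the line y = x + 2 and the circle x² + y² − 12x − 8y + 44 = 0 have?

1

Substituting the line into the circle gives 2x² − 16x + 32 = 0.
Δ = 256 − 256 = 0.
A repeated root: the line is tangent.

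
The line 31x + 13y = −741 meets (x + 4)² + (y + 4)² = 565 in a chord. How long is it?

The distance from (−4, −4) to the line is 565/√1130, and r² = 565.
Chord = 2√(r² − d²) = 2·√(565/2) = √1130.

√1130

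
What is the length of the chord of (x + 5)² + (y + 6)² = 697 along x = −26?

32

The line gives x = −26. Substituting into the circle:
y² + 12y − 220 = 0
y = 10 or y = −22, giving (−26, 10) and (−26, −22).
|(−26, 10) − (−26, −22)| = √((0)² + (32)²) = 32.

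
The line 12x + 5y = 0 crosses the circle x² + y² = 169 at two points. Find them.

Substitute y = (−12x)/5:
169x² − 4225 = 0  ⟹  x² − 25 = 0
x = 5 or x = −5, giving (5, −12) and (−5, 12).

(−5, 12) and (5, −12)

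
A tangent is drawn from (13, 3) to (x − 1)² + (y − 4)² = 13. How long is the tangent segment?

2√33

Centre (1, 4), r² = 13. |PO|² = (12)² + (−1)² = 145.
The tangent meets the radius at right angles, so tangent² = |PO|² − r² = 145 − 13 = 132.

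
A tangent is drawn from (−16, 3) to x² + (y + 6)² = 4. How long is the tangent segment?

3√37

Centre (0, −6), r² = 4. |PO|² = (−16)² + (9)² = 337.
By the tangent–radius right angle, tangent length = √(|PO|² − r²) = √333 = 3√37.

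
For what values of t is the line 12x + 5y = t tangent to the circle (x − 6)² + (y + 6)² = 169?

t = −127 or t = 211

For a tangent, require d(centre, line) = r = 13.
|12·6 + 5·(−6) − t| / √169 = 13
|t − (42)| = 13·13, so t = 211 or t = −127.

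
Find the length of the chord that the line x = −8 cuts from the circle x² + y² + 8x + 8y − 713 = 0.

The distance from (−4, −4) to the line is 4, and r² = 745.
Half the chord is √(r² − d²) = √(729), so the full chord is 54.

54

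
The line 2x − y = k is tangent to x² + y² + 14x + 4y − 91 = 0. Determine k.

k = −12 ± 12√5

The line touches the circle iff its distance from (−7, −2) is 12:
|2·(−7) − 1·(−2) − k| / √5 = 12
|k − (−12)| = 12√5.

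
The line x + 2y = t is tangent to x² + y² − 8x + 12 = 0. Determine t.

Tangency holds when the distance from the centre (4, 0) to the line equals the radius 2:
|1·4 + 2·0 − t| / √5 = 2
|t − (4)| = 2√5.

t = 4 ± 2√5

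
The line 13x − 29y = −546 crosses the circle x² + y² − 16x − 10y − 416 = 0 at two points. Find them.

(−13, 13) and (16, 26)

Express y = (546 + 13x)/29 and substitute into the circle:
1010x² − 3030x − 210080 = 0  ⟹  x² − 3x − 208 = 0
x = 16 or x = −13, giving (16, 26) and (−13, 13).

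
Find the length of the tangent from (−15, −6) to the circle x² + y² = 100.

√161

Centre (0, 0), r² = 100. |PO|² = (−15)² + (−6)² = 261.
Power of the point: PT² = |PO|² − r² = 161, so PT = √161.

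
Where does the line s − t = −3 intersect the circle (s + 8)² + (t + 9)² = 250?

From the line, t = s + 3. Substituting:
2s² + 40s − 42 = 0  ⟹  s² + 20s − 21 = 0
s = 1 or s = −21, giving (1, 4) and (−21, −18).

(−21, −18) and (1, 4)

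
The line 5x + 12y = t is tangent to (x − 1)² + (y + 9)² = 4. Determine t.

t = −129 or t = −77

The line touches the circle iff its distance from (1, −9) is 2:
|5·1 + 12·(−9) − t| / √169 = 2
|t − (−103)| = 2·13, so t = −77 or t = −129.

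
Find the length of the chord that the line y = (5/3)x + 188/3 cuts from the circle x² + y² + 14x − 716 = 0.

The distance from (−7, 0) to the line is 153/√34, and r² = 765.
Half the chord is √(r² − d²) = √(153/2), so the full chord is 3√34.

3√34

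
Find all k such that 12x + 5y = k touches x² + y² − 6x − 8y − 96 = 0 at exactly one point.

k = −87 or k = 199

For a tangent, require d(centre, line) = r = 11.
|12·3 + 5·4 − k| / √169 = 11
|k − (56)| = 11·13, so k = 199 or k = −87.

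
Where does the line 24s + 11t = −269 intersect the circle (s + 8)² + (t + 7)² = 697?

(−19, 17) and (3, −31)

From the line, t = (−269 − 24s)/11. Substituting:
697s² + 11152s − 39729 = 0  ⟹  s² + 16s − 57 = 0
s = 3 or s = −19, giving (3, −31) and (−19, 17).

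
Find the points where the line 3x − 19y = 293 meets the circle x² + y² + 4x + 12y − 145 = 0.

(−10, −17) and (9, −14)

Substitute y = (−293 + 3x)/19:
370x² + 370x − 33300 = 0  ⟹  x² + x − 90 = 0
x = 9 or x = −10, giving (9, −14) and (−10, −17).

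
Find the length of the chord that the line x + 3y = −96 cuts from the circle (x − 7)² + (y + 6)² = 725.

√10

Centre (7, −6), r² = 725. Perpendicular distance d from centre to line = |85| / √10 = 85/√10.
Chord = 2√(r² − d²) = 2·√(5/2) = √10.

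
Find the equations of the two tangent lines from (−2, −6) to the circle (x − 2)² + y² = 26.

A line y − (−6) = m(x − (−2)) is tangent when its distance from (2, 0) is √26:
(4m − (6))² = 26(m² + 1)
5m² + 24m − 5 = 0, so m = −5 or m = 1/5.
With m = −5: 5x + y = −16. With m = 1/5: x − 5y = 28.

5x + y = −16 and x − 5y = 28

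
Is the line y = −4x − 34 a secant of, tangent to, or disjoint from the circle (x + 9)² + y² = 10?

Substituting the line into the circle gives 17x² + 290x + 1227 = 0.
Discriminant = (290)² − 4·17·(1227) = 664 > 0.
Two real roots: the line is a secant.

secant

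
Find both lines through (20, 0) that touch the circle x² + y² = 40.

Write the tangent as mx − y + (0 − m·(20)) = 0 and set its distance from the centre to 2√10:
(−20m − (0))² = 40(m² + 1)
9m² − 1 = 0, so m = −1/3 or m = 1/3.
Through (20, 0) these give x + 3y = 20 and x − 3y = 20.

x + 3y = 20 and x − 3y = 20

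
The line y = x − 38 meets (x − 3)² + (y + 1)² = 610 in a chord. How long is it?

8√2

Centre (3, −1), r² = 610. Perpendicular distance d from centre to line = |−34| / √2 = 34/√2.
Chord = 2√(r² − d²) = 2·√(32) = 8√2.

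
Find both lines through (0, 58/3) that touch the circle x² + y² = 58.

7x − 3y = −58 and 7x + 3y = 58

Let a tangent through (0, 58/3) have slope m. Its distance from (0, 0) must equal √58:
[m·(0) − (−58/3)]² = 58(m² + 1)
9m² − 49 = 0, so m = 7/3 or m = −7/3.
Through (0, 58/3) these give 7x − 3y = −58 and 7x + 3y = 58.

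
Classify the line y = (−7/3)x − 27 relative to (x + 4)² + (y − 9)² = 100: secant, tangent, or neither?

Substituting the line into the circle gives 58x² + 1584x + 10908 = 0.
Discriminant = (1584)² − 4·58·(10908) = −21600 < 0.
No real roots: the line does not meet the circle.

neither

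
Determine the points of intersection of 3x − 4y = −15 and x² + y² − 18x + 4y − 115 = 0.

(−5, 0) and (11, 12)

Substitute y = (15 + 3x)/4:
25x² − 150x − 1375 = 0  ⟹  x² − 6x − 55 = 0
x = 11 or x = −5, giving (11, 12) and (−5, 0).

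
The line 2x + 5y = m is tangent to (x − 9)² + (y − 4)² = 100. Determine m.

m = 38 ± 10√29

The line touches the circle iff its distance from (9, 4) is 10:
|2·9 + 5·4 − m| / √29 = 10
|m − (38)| = 10√29.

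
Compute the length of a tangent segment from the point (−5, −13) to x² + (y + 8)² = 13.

√37

Centre (0, −8), r² = 13. |PO|² = (−5)² + (−5)² = 50.
Power of the point: PT² = |PO|² − r² = 37, so PT = √37.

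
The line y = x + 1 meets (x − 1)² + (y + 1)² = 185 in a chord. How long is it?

19√2

The distance from (1, −1) to the line is 3/√2, and r² = 185.
Chord = 2√(r² − d²) = 2·√(361/2) = 19√2.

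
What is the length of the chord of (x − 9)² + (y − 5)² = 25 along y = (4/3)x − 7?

The distance from (9, 5) to the line is 0/√25, and r² = 25.
Half the chord is √(r² − d²) = √(25), so the full chord is 10.

10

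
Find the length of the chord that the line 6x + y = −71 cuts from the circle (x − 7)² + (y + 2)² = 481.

Express y = −6x − 71 and substitute into the circle:
37x² + 814x + 4329 = 0  ⟹  x² + 22x + 117 = 0
x = −9 or x = −13, giving (−9, −17) and (−13, 7).
Chord length = distance between (−9, −17) and (−13, 7) = √592 = 4√37.

4√37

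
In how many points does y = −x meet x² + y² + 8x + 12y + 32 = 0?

0

Substituting the line into the circle gives 2x² − 4x + 32 = 0.
Discriminant = (−4)² − 4·2·(32) = −240 < 0.
No real roots: the line does not meet the circle.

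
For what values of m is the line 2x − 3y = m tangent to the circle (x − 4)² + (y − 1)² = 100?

For a tangent, require d(centre, line) = r = 10.
|2·4 − 3·1 − m| / √13 = 10
|m − (5)| = 10√13.

m = 5 ± 10√13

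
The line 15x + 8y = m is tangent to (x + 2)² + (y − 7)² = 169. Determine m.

m = −195 or m = 247

For a tangent, require d(centre, line) = r = 13.
|15·(−2) + 8·7 − m| / √289 = 13
|m − (26)| = 13·17, so m = 247 or m = −195.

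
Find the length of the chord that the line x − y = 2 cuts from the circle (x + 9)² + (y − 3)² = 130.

8√2

Centre (−9, 3), r² = 130. Perpendicular distance d from centre to line = |−14| / √2 = 14/√2.
Half the chord is √(r² − d²) = √(32), so the full chord is 8√2.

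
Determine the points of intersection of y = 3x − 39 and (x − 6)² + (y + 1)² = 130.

(9, −12) and (15, 6)

From the line, y = 3x − 39. Substituting:
10x² − 240x + 1350 = 0  ⟹  x² − 24x + 135 = 0
x = 15 or x = 9, giving (15, 6) and (9, −12).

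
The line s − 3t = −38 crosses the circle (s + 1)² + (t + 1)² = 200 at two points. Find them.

(−11, 9) and (1, 13)

Express t = (38 + s)/3 and substitute into the circle:
10s² + 100s − 110 = 0  ⟹  s² + 10s − 11 = 0
s = 1 or s = −11, giving (1, 13) and (−11, 9).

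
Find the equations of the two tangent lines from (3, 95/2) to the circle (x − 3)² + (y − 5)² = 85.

9x + 2y = 122 and 9x − 2y = −68

Write the tangent as mx − y + (95/2 − m·(3)) = 0 and set its distance from the centre to √85:
(0m − (−85/2))² = 85(m² + 1)
4m² − 81 = 0, so m = −9/2 or m = 9/2.
Through (3, 95/2) these give 9x + 2y = 122 and 9x − 2y = −68.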